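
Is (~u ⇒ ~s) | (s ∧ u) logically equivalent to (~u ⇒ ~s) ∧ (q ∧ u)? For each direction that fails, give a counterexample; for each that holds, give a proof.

Only the converse holds.

[⇒] This fails. Under s = F, u = F, q = F, the left side is true but the right side is false.

[⇐] Assume the antecedent. If s is true, the antecedent forces (s = T, u = T, q = T), and (~u ⇒ ~s) | (s ∧ u) holds there. If s is false, (~u ⇒ ~s) | (s ∧ u) reduces to true regardless of the other variables. Either way (~u ⇒ ~s) | (s ∧ u) holds.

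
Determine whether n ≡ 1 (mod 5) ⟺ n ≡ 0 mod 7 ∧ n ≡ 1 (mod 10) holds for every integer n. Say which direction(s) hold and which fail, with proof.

(←) If n ≡ 0 (mod 7) and n ≡ 1 (mod 10), then by the Chinese remainder theorem n ≡ 21 (mod 70). Since 21 ≡ 1 (mod 5) and 5 ∣ 70, we get n ≡ 1 (mod 5).

(→) This fails: n = 1 gives 1 ≡ 1 (mod 5) but 1 ≡ 1 (mod 7), so the conjunction on the right does not hold.

Not equivalent: only (⇐) holds.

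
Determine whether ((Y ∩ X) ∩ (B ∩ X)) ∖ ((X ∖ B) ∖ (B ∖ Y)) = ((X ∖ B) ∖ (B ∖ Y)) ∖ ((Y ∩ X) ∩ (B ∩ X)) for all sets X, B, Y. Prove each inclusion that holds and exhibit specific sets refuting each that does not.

Forward inclusion. This inclusion fails. Take X = {1}, B = {1}, Y = {1}; then 1 ∈ ((Y ∩ X) ∩ (B ∩ X)) ∖ ((X ∖ B) ∖ (B ∖ Y)) but 1 ∉ ((X ∖ B) ∖ (B ∖ Y)) ∖ ((Y ∩ X) ∩ (B ∩ X)).

Reverse inclusion. This inclusion fails. Take X = {1}, B = ∅, Y = ∅; then 1 ∈ ((X ∖ B) ∖ (B ∖ Y)) ∖ ((Y ∩ X) ∩ (B ∩ X)) but 1 ∉ ((Y ∩ X) ∩ (B ∩ X)) ∖ ((X ∖ B) ∖ (B ∖ Y)).

Both inclusions fail.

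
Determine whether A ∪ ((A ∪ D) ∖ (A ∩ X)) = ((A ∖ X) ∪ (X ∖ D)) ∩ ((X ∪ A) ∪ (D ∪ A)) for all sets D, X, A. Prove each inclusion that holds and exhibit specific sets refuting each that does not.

(⊆) fails and (⊇) fails.

Forward inclusion. This inclusion fails. Take D = {1}, X = ∅, A = ∅; then 1 ∈ A ∪ ((A ∪ D) ∖ (A ∩ X)) but 1 ∉ ((A ∖ X) ∪ (X ∖ D)) ∩ ((X ∪ A) ∪ (D ∪ A)).

Reverse inclusion. This inclusion fails. Take D = ∅, X = {1}, A = ∅; then 1 ∈ ((A ∖ X) ∪ (X ∖ D)) ∩ ((X ∪ A) ∪ (D ∪ A)) but 1 ∉ A ∪ ((A ∪ D) ∖ (A ∩ X)).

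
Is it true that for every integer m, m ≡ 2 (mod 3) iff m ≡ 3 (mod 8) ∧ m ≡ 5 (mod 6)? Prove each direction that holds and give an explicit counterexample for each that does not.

(⇐) If m ≡ 3 (mod 8) and m ≡ 5 (mod 6), then by the Chinese remainder theorem m ≡ 11 (mod 24). Since 11 ≡ 2 (mod 3) and 3 ∣ 24, we get m ≡ 2 (mod 3).

(⇒) This fails: m = 2 gives 2 ≡ 2 (mod 3) but 2 ≡ 2 (mod 8), so the conjunction on the right does not hold.

Only the converse holds.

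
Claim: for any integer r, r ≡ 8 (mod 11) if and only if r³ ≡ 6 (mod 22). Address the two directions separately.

Only the reverse direction holds.

Forward direction. This fails: take r = 19. Then 19 ≡ 8 (mod 11), but 19³ = 6859 ≡ 17 (mod 22), not 6.

Converse. The residues r modulo 22 with r³ ≡ 6 (mod 22) are exactly {8}, and each is ≡ 8 (mod 11).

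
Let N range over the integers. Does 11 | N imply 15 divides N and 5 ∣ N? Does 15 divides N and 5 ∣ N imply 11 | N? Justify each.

Both directions fail.

Forward direction. This fails: take N = 11. Certainly 11 ∣ 11, but 15 ∤ 11.

Converse. This fails: take N = 15. Both 15 ∣ 15 and 5 ∣ 15, yet 15 is not a multiple of 11 (since 15 = 1·11 + 4), so 11 ∤ 15.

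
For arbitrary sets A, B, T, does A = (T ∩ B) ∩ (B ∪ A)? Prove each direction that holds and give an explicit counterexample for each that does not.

Forward inclusion. This inclusion fails. Take A = {1}, B = ∅, T = ∅; then 1 ∈ A but 1 ∉ (T ∩ B) ∩ (B ∪ A).

Reverse inclusion. This inclusion fails. Take A = ∅, B = {1}, T = {1}; then 1 ∈ (T ∩ B) ∩ (B ∪ A) but 1 ∉ A.

Neither inclusion holds.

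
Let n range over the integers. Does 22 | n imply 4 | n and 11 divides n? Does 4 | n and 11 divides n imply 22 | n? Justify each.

The forward direction fails; the converse holds.

Converse. Suppose 4 ∣ n and 11 ∣ n. Any common multiple of 4 and 11 is a multiple of their lcm; here gcd(4, 11) = 1, so lcm(4, 11) = 4·11 = 44, so 44 ∣ n. Since 22 ∣ 44, it follows that 22 ∣ n.

Forward direction. This fails: take n = 22. Certainly 22 ∣ 22, but 4 ∤ 22.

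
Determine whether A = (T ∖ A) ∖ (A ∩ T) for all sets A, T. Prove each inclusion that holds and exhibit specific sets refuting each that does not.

(⊆) This inclusion fails. Take A = {1}, T = ∅; then 1 ∈ A but 1 ∉ (T ∖ A) ∖ (A ∩ T).

(⊇) This inclusion fails. Take A = ∅, T = {1}; then 1 ∈ (T ∖ A) ∖ (A ∩ T) but 1 ∉ A.

(⊆) fails and (⊇) fails.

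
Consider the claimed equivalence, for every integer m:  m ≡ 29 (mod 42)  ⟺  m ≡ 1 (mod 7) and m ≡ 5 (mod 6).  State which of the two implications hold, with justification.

The biconditional holds.

(←) If m ≡ 1 (mod 7) and m ≡ 5 (mod 6), then by the Chinese remainder theorem m ≡ 29 (mod 42). This is exactly m ≡ 29 (mod 42).

(→) Suppose m ≡ 29 (mod 42); write m = 42j + 29. Since 7 ∣ 42, reducing mod 7 gives m ≡ 29 ≡ 1 (mod 7); since 6 ∣ 42, reducing mod 6 gives m ≡ 29 ≡ 5 (mod 6).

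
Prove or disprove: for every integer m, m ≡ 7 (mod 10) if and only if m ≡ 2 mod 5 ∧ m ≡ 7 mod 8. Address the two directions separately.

Only the converse holds.

(⇐) If m ≡ 2 (mod 5) and m ≡ 7 (mod 8), then by the Chinese remainder theorem m ≡ 7 (mod 40). Since 7 ≡ 7 (mod 10) and 10 ∣ 40, we get m ≡ 7 (mod 10).

(⇒) This fails: m = 17 gives 17 ≡ 7 (mod 10) but 17 ≡ 1 (mod 8), so the conjunction on the right does not hold.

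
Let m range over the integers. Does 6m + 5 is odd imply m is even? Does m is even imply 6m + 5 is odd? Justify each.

(⟹) This fails: take m = 7. Then 6m + 5 = 47, which is odd, yet m = 7 is odd, not even.

(⟸) Suppose m is even. Since 6 is even, 6m is even for every m, so 6m + 5 has the same parity as 5, which is odd. Hence 6m + 5 is odd.

Not equivalent: only (⇐) holds.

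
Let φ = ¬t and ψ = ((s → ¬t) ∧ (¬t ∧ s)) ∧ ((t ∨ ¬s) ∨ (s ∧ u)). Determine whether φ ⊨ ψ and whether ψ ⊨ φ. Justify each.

Only the converse holds.

[⇒] This fails. Under t = F, u = F, s = F, the left side is true but the right side is false.

[⇐] Assume the antecedent. If t is true, the antecedent cannot hold. If t is false, ¬t reduces to true regardless of the other variables. Either way ¬t holds.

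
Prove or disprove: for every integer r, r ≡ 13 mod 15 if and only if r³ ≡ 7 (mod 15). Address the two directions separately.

Both implications hold.

(⟸) Suppose r³ ≡ 7 (mod 15). The only residue r in {0, …, 14} with r³ ≡ 7 (mod 15) is r = 13, so r ≡ 13 (mod 15).

(⟹) Suppose r ≡ 13 mod 15. Write r = 15j + 13. Then (15j + 13)³ = 3375j³ + 8775j² + 7605j + 2197 = 15(225j³ + 585j² + 507j + 146) + 7, so r³ ≡ 7 (mod 15).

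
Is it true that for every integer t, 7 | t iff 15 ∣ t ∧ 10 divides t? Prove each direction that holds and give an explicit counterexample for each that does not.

Neither direction holds.

(⇒) This fails: take t = 7. Certainly 7 ∣ 7, but 15 ∤ 7.

(⇐) This fails: take t = 30. Both 15 ∣ 30 and 10 ∣ 30, yet 30 is not a multiple of 7 (since 30 = 4·7 + 2), so 7 ∤ 30.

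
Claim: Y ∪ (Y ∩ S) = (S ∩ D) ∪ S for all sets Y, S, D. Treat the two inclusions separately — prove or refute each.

(⊆) fails and (⊇) fails.

(⟹) This inclusion fails. Take Y = {1}, S = ∅, D = ∅; then 1 ∈ Y ∪ (Y ∩ S) but 1 ∉ (S ∩ D) ∪ S.

(⟸) This inclusion fails. Take Y = ∅, S = {1}, D = ∅; then 1 ∈ (S ∩ D) ∪ S but 1 ∉ Y ∪ (Y ∩ S).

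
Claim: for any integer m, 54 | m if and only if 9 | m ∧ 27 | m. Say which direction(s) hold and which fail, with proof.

(⟹) If 54 ∣ m, write m = 54q. Since 54 = 6·9, m = 9·(6q), so 9 ∣ m; and since 54 = 2·27, m = 27·(2q), so 27 ∣ m.

(⟸) This fails: take m = 27. Both 9 ∣ 27 and 27 ∣ 27, yet 27 is not a multiple of 54 (since 27 = 0·54 + 27), so 54 ∤ 27.

Only the forward implication holds.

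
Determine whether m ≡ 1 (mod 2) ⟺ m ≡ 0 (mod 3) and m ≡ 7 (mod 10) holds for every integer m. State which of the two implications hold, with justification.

Only the reverse direction holds.

Forward direction. This fails: m = 1 gives 1 ≡ 1 (mod 2) but 1 ≡ 1 (mod 3), so the conjunction on the right does not hold.

Converse. If m ≡ 0 (mod 3) and m ≡ 7 (mod 10), then by the Chinese remainder theorem m ≡ 27 (mod 30). Since 27 ≡ 1 (mod 2) and 2 ∣ 30, we get m ≡ 1 (mod 2).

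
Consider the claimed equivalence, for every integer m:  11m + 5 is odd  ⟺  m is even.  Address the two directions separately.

[⇒] Suppose 11m + 5 is odd. Since 11 is odd, 11m and m have the same parity, so 11m + 5 ≡ m + 5 (mod 2). As 5 is odd, 11m + 5 is odd exactly when m is even. Thus m is even.

[⇐] Conversely, suppose m is even; write m = 2j. Then 11m + 5 = 11·(2j) + 5 = 2·11j + 5, which is odd.

Equivalent; both directions hold.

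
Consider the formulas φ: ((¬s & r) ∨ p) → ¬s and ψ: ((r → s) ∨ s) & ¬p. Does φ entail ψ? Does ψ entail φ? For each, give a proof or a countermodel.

(⇒) This fails. Under s = F, p = T, r = F, the left side is true but the right side is false.

(⇐) Assume the antecedent. If s is true, the antecedent forces (s = T, p = F, r = F) or (s = T, p = F, r = T), and ((¬s & r) ∨ p) → ¬s holds there. If s is false, ((¬s & r) ∨ p) → ¬s reduces to true regardless of the other variables. Either way ((¬s & r) ∨ p) → ¬s holds.

Not equivalent: only (⇐) holds.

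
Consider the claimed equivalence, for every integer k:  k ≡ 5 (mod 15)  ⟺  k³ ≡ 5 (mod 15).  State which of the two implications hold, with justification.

Both implications hold.

Converse. Suppose k³ ≡ 5 (mod 15). The only residue r in {0, …, 14} with r³ ≡ 5 (mod 15) is r = 5, so k ≡ 5 (mod 15).

Forward direction. Suppose k ≡ 5 (mod 15). Write k = 15j + 5. Then (15j + 5)³ = 3375j³ + 3375j² + 1125j + 125 = 15(225j³ + 225j² + 75j + 8) + 5, so k³ ≡ 5 (mod 15).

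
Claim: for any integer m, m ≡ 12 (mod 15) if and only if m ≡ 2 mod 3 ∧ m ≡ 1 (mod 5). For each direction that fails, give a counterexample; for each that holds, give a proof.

(⇒) fails and (⇐) fails.

(→) This fails: m = 12 gives 12 ≡ 12 (mod 15) but 12 ≡ 0 (mod 3), so the conjunction on the right does not hold.

(←) This fails: m = 11 satisfies both congruences on the right (11 ≡ 2 mod 3 and 11 ≡ 1 mod 5) yet 11 ≡ 11 (mod 15), not 12.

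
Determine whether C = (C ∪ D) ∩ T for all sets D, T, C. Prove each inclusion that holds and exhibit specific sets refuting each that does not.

(⟹) This inclusion fails. Take D = ∅, T = ∅, C = {1}; then 1 ∈ C but 1 ∉ (C ∪ D) ∩ T.

(⟸) This inclusion fails. Take D = {1}, T = {1}, C = ∅; then 1 ∈ (C ∪ D) ∩ T but 1 ∉ C.

Both inclusions fail.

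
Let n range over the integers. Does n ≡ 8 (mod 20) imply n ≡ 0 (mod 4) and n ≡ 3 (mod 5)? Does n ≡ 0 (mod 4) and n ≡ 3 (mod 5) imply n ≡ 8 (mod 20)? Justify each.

(→) Suppose n ≡ 8 (mod 20); write n = 20j + 8. Since 4 ∣ 20, reducing mod 4 gives n ≡ 8 ≡ 0 (mod 4); since 5 ∣ 20, reducing mod 5 gives n ≡ 8 ≡ 3 (mod 5).

(←) Conversely, if n ≡ 0 (mod 4) and n ≡ 3 (mod 5), then by the Chinese remainder theorem n ≡ 8 (mod 20). This is exactly n ≡ 8 (mod 20).

Both implications hold.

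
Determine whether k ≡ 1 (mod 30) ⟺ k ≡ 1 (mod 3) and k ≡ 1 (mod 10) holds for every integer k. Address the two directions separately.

Forward direction. Suppose k ≡ 1 (mod 30); write k = 30j + 1. Since 3 ∣ 30, reducing mod 3 gives k ≡ 1 (mod 3); since 10 ∣ 30, reducing mod 10 gives k ≡ 1 (mod 10).

Converse. If k ≡ 1 (mod 3) and k ≡ 1 (mod 10), then by the Chinese remainder theorem k ≡ 1 (mod 30). This is exactly k ≡ 1 (mod 30).

Both directions hold; the statement is true.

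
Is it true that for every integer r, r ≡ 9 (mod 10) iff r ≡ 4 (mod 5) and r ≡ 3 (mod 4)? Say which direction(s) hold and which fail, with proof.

[⇒] This fails: r = 9 gives 9 ≡ 9 (mod 10) but 9 ≡ 1 (mod 4), so the conjunction on the right does not hold.

[⇐] Conversely, if r ≡ 4 (mod 5) and r ≡ 3 (mod 4), then by the Chinese remainder theorem r ≡ 19 (mod 20). Since 19 ≡ 9 (mod 10) and 10 ∣ 20, we get r ≡ 9 (mod 10).

The forward direction fails; the converse holds.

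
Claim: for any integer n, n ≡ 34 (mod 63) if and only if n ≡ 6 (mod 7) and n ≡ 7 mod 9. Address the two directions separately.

(⟹) Suppose n ≡ 34 (mod 63); write n = 63j + 34. Since 7 ∣ 63, reducing mod 7 gives n ≡ 34 ≡ 6 (mod 7); since 9 ∣ 63, reducing mod 9 gives n ≡ 34 ≡ 7 (mod 9).

(⟸) Conversely, if n ≡ 6 (mod 7) and n ≡ 7 (mod 9), then by the Chinese remainder theorem n ≡ 34 (mod 63). This is exactly n ≡ 34 (mod 63).

The biconditional holds.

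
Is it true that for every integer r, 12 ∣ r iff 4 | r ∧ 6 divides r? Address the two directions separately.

[⇒] If 12 ∣ r, write r = 12q. Since 12 = 3·4, r = 4·(3q), so 4 ∣ r; and since 12 = 2·6, r = 6·(2q), so 6 ∣ r.

[⇐] Suppose 4 ∣ r and 6 ∣ r. Any common multiple of 4 and 6 is a multiple of their lcm; here lcm(4, 6) = 4·6/gcd(4, 6) = 24/2 = 12, so 12 ∣ r.

Equivalent; both directions hold.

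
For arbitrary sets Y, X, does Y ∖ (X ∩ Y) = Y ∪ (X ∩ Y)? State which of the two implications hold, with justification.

Reverse inclusion. This inclusion fails. Take Y = {1}, X = {1}; then 1 ∈ Y ∪ (X ∩ Y) but 1 ∉ Y ∖ (X ∩ Y).

Forward inclusion. Let x ∈ Y ∖ (X ∩ Y). Then x ∈ Y and x ∉ X, from which x ∈ Y ∪ (X ∩ Y).

(⊆) holds; (⊇) fails.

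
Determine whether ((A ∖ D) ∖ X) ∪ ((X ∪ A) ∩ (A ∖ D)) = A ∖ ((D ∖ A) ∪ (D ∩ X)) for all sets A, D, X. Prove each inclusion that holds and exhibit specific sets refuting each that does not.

The sets are not equal: only the forward inclusion holds.

Forward inclusion. Let x ∈ ((A ∖ D) ∖ X) ∪ ((X ∪ A) ∩ (A ∖ D)). Then either x ∈ A and x ∉ D, X; or x ∈ A ∩ X and x ∉ D. In each case x ∈ A ∖ ((D ∖ A) ∪ (D ∩ X)), so ((A ∖ D) ∖ X) ∪ ((X ∪ A) ∩ (A ∖ D)) ⊆ A ∖ ((D ∖ A) ∪ (D ∩ X)).

Reverse inclusion. This inclusion fails. Take A = {1}, D = {1}, X = ∅; then 1 ∈ A ∖ ((D ∖ A) ∪ (D ∩ X)) but 1 ∉ ((A ∖ D) ∖ X) ∪ ((X ∪ A) ∩ (A ∖ D)).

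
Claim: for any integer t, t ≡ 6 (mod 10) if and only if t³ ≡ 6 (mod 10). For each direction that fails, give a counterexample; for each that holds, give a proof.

(⇒) Suppose t ≡ 6 (mod 10). Write t = 10j + 6. Then (10j + 6)³ = 1000j³ + 1800j² + 1080j + 216 = 10(100j³ + 180j² + 108j + 21) + 6, so t³ ≡ 6 (mod 10).

(⇐) For the converse, argue contrapositively. If t ≢ 6 (mod 10), then t is congruent to one of 0, 1, 2, 3, 4, 5, 7, 8, 9 modulo 10, and these give t³ ≡ 0, 1, 8, 7, 4, 5, 3, 2, 9 respectively — never 6.

Both implications hold.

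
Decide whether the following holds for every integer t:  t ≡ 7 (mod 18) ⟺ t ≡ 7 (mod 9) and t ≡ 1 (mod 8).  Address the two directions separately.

Forward direction. This fails: t = 43 gives 43 ≡ 7 (mod 18) but 43 ≡ 3 (mod 8), so the conjunction on the right does not hold.

Converse. If t ≡ 7 (mod 9) and t ≡ 1 (mod 8), then by the Chinese remainder theorem t ≡ 25 (mod 72). Since 25 ≡ 7 (mod 18) and 18 ∣ 72, we get t ≡ 7 (mod 18).

Only the converse holds.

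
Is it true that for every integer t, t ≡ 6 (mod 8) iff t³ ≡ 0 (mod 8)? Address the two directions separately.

Not equivalent: only (⇒) holds.

(←) This fails: take t = 0. Then 0³ = 0 ≡ 0 (mod 8), yet 0 ≡ 0 (mod 8), not 6.

(→) Suppose t ≡ 6 (mod 8). Write t = 8j + 6. Then (8j + 6)³ = 512j³ + 1152j² + 864j + 216 = 8(64j³ + 144j² + 108j + 27) + 0, so t³ ≡ 0 (mod 8).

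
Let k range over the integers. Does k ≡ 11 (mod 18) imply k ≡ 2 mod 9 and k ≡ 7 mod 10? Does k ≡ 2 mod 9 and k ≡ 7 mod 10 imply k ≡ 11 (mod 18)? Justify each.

Forward direction. This fails: k = 65 gives 65 ≡ 11 (mod 18) but 65 ≡ 5 (mod 10), so the conjunction on the right does not hold.

Converse. If k ≡ 2 (mod 9) and k ≡ 7 (mod 10), then by the Chinese remainder theorem k ≡ 47 (mod 90). Since 47 ≡ 11 (mod 18) and 18 ∣ 90, we get k ≡ 11 (mod 18).

Not equivalent: only (⇐) holds.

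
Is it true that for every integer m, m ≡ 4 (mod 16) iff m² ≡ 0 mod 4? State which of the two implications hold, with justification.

Only the forward implication holds.

[⇒] Suppose m ≡ 4 (mod 16). Then m² ≡ 4² = 16 (mod 16), and since 4 ∣ 16, also m² ≡ 0 (mod 4).

[⇐] This fails: take m = 0. Then 0² = 0 ≡ 0 (mod 4), yet 0 ≡ 0 (mod 16), not 4.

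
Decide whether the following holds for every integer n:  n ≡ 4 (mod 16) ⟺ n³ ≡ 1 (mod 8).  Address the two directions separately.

Both directions fail.

(→) This fails: take n = 4. Then 4 ≡ 4 (mod 16), but 4³ = 64 ≡ 0 (mod 8), not 1.

(←) This fails: take n = 1. Then 1³ = 1 ≡ 1 (mod 8), yet 1 ≡ 1 (mod 16), not 4.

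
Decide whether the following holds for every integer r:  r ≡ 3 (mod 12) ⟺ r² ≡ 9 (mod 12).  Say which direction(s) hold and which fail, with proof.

Only the forward implication holds.

(←) This fails: take r = 9. Then 9² = 81 ≡ 9 (mod 12), yet 9 ≡ 9 (mod 12), not 3.

(→) Suppose r ≡ 3 (mod 12). Write r = 12j + 3. Then (12j + 3)² = 144j² + 72j + 9 = 12(12j² + 6j) + 9, so r² ≡ 9 (mod 12).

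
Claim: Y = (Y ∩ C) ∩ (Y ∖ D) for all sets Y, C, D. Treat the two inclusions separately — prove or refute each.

(⟹) This inclusion fails. Take Y = {1}, C = ∅, D = ∅; then 1 ∈ Y but 1 ∉ (Y ∩ C) ∩ (Y ∖ D).

(⟸) Let x ∈ (Y ∩ C) ∩ (Y ∖ D). Then x ∈ Y ∩ C and x ∉ D, from which x ∈ Y.

(⊆) fails; (⊇) holds.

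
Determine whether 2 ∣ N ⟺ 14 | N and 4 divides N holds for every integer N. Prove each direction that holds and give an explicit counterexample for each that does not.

Converse. Suppose 14 ∣ N and 4 ∣ N. Any common multiple of 14 and 4 is a multiple of their lcm; here lcm(14, 4) = 14·4/gcd(14, 4) = 56/2 = 28, so 28 ∣ N. Since 2 ∣ 28, it follows that 2 ∣ N.

Forward direction. This fails: take N = 2. Certainly 2 ∣ 2, but 14 ∤ 2.

Only the reverse direction holds.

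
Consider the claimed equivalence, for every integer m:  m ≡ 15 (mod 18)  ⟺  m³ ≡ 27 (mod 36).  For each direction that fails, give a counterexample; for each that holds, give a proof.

Neither direction holds.

(⟹) This fails: take m = 33. Then 33 ≡ 15 (mod 18), but 33³ = 35937 ≡ 9 (mod 36), not 27.

(⟸) This fails: take m = 3. Then 3³ = 27 ≡ 27 (mod 36), yet 3 ≡ 3 (mod 18), not 15.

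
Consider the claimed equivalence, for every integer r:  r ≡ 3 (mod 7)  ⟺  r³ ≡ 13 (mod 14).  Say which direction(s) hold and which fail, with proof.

(⇒) fails and (⇐) fails.

[⇒] This fails: take r = 10. Then 10 ≡ 3 (mod 7), but 10³ = 1000 ≡ 6 (mod 14), not 13.

[⇐] This fails: take r = 5. Then 5³ = 125 ≡ 13 (mod 14), yet 5 ≡ 5 (mod 7), not 3.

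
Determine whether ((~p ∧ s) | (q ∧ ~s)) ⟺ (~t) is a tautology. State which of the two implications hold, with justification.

Neither implication holds.

(⟹) This fails. Under q = T, t = T, p = F, s = F, the left side is true but the right side is false.

(⟸) This fails. Under q = F, t = F, p = F, s = F, the left side is false but the right side is true.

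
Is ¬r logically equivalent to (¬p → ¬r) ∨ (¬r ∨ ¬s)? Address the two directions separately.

(⟹) Assume the antecedent. If r is true, the antecedent cannot hold. If r is false, (¬p → ¬r) ∨ (¬r ∨ ¬s) reduces to true regardless of the other variables. Either way (¬p → ¬r) ∨ (¬r ∨ ¬s) holds.

(⟸) This fails. Under r = T, p = F, s = F, the left side is false but the right side is true.

The forward direction holds; the converse fails.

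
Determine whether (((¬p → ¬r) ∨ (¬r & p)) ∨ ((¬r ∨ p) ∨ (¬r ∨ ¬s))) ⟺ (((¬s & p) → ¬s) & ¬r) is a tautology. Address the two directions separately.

Forward direction. This fails. Under r = T, p = F, s = F, the left side is true but the right side is false.

Converse. Assume the antecedent. If r is true, the antecedent cannot hold. If r is false, the consequent reduces to true regardless of the other variables. Either way the consequent holds.

Not equivalent: only (⇐) holds.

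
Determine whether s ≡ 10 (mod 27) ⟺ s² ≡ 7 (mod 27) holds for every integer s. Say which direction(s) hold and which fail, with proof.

(⟹) This fails: take s = 10. Then 10 ≡ 10 (mod 27), but 10² = 100 ≡ 19 (mod 27), not 7.

(⟸) This fails: take s = 13. Then 13² = 169 ≡ 7 (mod 27), yet 13 ≡ 13 (mod 27), not 10.

Both directions fail.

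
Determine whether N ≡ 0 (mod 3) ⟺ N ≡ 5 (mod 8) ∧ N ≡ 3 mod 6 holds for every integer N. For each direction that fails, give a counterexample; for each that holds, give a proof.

(→) This fails: N = 0 gives 0 ≡ 0 (mod 3) but 0 ≡ 0 (mod 8), so the conjunction on the right does not hold.

(←) Conversely, if N ≡ 5 (mod 8) and N ≡ 3 (mod 6), then by the Chinese remainder theorem N ≡ 21 (mod 24). Since 21 ≡ 0 (mod 3) and 3 ∣ 24, we get N ≡ 0 (mod 3).

(⇒) fails; (⇐) holds.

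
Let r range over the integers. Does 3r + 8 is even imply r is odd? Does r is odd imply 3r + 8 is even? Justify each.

Neither direction holds.

Forward direction. This fails: r = 0 gives 3r + 8 = 8, which is even, but 0 is even, not odd.

Converse. This also fails: r = 1 is odd, but 3r + 8 = 11 is odd, not even.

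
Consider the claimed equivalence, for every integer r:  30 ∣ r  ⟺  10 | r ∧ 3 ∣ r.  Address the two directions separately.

Both directions hold; the statement is true.

[⇒] If 30 ∣ r, write r = 30q. Since 30 = 3·10, r = 10·(3q), so 10 ∣ r; and since 30 = 10·3, r = 3·(10q), so 3 ∣ r.

[⇐] Suppose 10 ∣ r and 3 ∣ r. Any common multiple of 10 and 3 is a multiple of their lcm; here gcd(10, 3) = 1, so lcm(10, 3) = 10·3 = 30, so 30 ∣ r.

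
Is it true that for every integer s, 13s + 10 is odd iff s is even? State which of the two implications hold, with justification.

[⇒] This fails: s = 7 gives 13s + 10 = 101, which is odd, but 7 is odd, not even.

[⇐] This also fails: s = 4 is even, but 13s + 10 = 62 is even, not odd.

Both directions fail.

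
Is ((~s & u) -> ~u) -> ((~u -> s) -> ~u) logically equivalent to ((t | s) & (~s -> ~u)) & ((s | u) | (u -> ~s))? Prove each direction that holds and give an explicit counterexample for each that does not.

Neither implication holds.

(→) This fails. Under t = F, s = F, u = F, the left side is true but the right side is false.

(←) This fails. Under t = F, s = T, u = T, the left side is false but the right side is true.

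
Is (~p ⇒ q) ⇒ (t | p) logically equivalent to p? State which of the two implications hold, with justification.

Not equivalent: only (⇐) holds.

(→) This fails. Under t = F, p = F, q = F, the left side is true but the right side is false.

(←) Assume the antecedent. If t is true, (~p ⇒ q) ⇒ (t | p) reduces to true regardless of the other variables. If t is false, the antecedent forces (t = F, p = T, q = F) or (t = F, p = T, q = T), and (~p ⇒ q) ⇒ (t | p) holds there. Either way (~p ⇒ q) ⇒ (t | p) holds.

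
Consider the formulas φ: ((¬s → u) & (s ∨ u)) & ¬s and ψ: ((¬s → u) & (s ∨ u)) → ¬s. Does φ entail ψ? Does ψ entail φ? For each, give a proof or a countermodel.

(⇒) Assume the antecedent. If s is true, the antecedent cannot hold. If s is false, ((¬s → u) & (s ∨ u)) → ¬s reduces to true regardless of the other variables. Either way ((¬s → u) & (s ∨ u)) → ¬s holds.

(⇐) This fails. Under s = F, u = F, the left side is false but the right side is true.

The forward direction holds; the converse fails.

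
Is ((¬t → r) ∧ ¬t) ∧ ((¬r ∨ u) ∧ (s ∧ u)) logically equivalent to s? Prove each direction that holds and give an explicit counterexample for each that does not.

Not equivalent: only (⇒) holds.

(⟹) Assume the antecedent. If r is true, the antecedent forces (r = T, u = T, t = F, s = T), and s holds there. If r is false, the antecedent cannot hold. Either way s holds.

(⟸) This fails. Under r = F, u = F, t = F, s = T, the left side is false but the right side is true.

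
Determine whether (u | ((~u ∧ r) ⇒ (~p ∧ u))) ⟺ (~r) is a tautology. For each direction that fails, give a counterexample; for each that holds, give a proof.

Only the reverse direction holds.

(⟹) This fails. Under p = F, u = T, r = T, the left side is true but the right side is false.

(⟸) Assume the antecedent. If p is true, the antecedent forces (p = T, u = F, r = F) or (p = T, u = T, r = F), and u | ((~u ∧ r) ⇒ (~p ∧ u)) holds there. If p is false, the antecedent forces (p = F, u = F, r = F) or (p = F, u = T, r = F), and u | ((~u ∧ r) ⇒ (~p ∧ u)) holds there. Either way u | ((~u ∧ r) ⇒ (~p ∧ u)) holds.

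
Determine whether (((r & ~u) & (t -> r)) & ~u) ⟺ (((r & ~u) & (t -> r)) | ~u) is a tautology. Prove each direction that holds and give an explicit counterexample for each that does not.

The forward direction holds; the converse fails.

(⇒) Assume the antecedent. If t is true, the antecedent forces (t = T, u = F, r = T), and ((r & ~u) & (t -> r)) | ~u holds there. If t is false, the antecedent forces (t = F, u = F, r = T), and ((r & ~u) & (t -> r)) | ~u holds there. Either way ((r & ~u) & (t -> r)) | ~u holds.

(⇐) This fails. Under t = F, u = F, r = F, the left side is false but the right side is true.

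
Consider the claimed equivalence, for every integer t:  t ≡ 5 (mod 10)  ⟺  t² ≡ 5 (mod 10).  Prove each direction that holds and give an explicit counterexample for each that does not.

Forward direction. Suppose t ≡ 5 (mod 10). Write t = 10j + 5. Then (10j + 5)² = 100j² + 100j + 25 = 10(10j² + 10j + 2) + 5, so t² ≡ 5 (mod 10).

Converse. Suppose t² ≡ 5 (mod 10). The only residue r in {0, …, 9} with r² ≡ 5 (mod 10) is r = 5, so t ≡ 5 (mod 10).

Both directions hold.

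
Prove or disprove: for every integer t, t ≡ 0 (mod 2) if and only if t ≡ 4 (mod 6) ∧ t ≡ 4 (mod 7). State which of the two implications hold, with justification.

Not equivalent: only (⇐) holds.

Forward direction. This fails: t = 0 gives 0 ≡ 0 (mod 2) but 0 ≡ 0 (mod 6), so the conjunction on the right does not hold.

Converse. If t ≡ 4 (mod 6) and t ≡ 4 (mod 7), then by the Chinese remainder theorem t ≡ 4 (mod 42). Since 4 ≡ 0 (mod 2) and 2 ∣ 42, we get t ≡ 0 (mod 2).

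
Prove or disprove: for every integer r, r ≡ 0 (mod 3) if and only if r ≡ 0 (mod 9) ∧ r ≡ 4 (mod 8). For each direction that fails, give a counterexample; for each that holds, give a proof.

Not equivalent: only (⇐) holds.

[⇐] If r ≡ 0 (mod 9) and r ≡ 4 (mod 8), then by the Chinese remainder theorem r ≡ 36 (mod 72). Since 36 ≡ 0 (mod 3) and 3 ∣ 72, we get r ≡ 0 (mod 3).

[⇒] This fails: r = 0 gives 0 ≡ 0 (mod 3) but 0 ≡ 0 (mod 8), so the conjunction on the right does not hold.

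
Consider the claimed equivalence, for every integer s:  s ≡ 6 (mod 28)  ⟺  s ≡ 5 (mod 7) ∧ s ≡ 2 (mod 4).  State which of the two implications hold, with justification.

(⇒) fails and (⇐) fails.

(→) This fails: s = 6 gives 6 ≡ 6 (mod 28) but 6 ≡ 6 (mod 7), so the conjunction on the right does not hold.

(←) This fails: s = 26 satisfies both congruences on the right (26 ≡ 5 mod 7 and 26 ≡ 2 mod 4) yet 26 ≡ 26 (mod 28), not 6.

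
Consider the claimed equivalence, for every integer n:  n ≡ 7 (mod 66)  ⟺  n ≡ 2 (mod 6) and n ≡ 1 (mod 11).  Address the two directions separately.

[⇒] This fails: n = 7 gives 7 ≡ 7 (mod 66) but 7 ≡ 1 (mod 6), so the conjunction on the right does not hold.

[⇐] This fails: n = 56 satisfies both congruences on the right (56 ≡ 2 mod 6 and 56 ≡ 1 mod 11) yet 56 ≡ 56 (mod 66), not 7.

Neither direction holds.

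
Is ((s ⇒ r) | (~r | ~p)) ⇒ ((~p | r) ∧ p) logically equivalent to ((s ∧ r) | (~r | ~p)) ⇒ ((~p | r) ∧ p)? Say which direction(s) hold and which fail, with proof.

[⇒] Assume the antecedent. If r is true, the antecedent forces (r = T, p = T, s = F) or (r = T, p = T, s = T), and the consequent holds there. If r is false, the antecedent cannot hold. Either way the consequent holds.

[⇐] Assume the antecedent. If r is true, the antecedent forces (r = T, p = T, s = F) or (r = T, p = T, s = T), and the consequent holds there. If r is false, the antecedent cannot hold. Either way the consequent holds.

Both directions hold.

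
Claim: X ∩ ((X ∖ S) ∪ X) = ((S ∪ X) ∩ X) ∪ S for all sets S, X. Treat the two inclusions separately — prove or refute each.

(⟸) This inclusion fails. Take S = {1}, X = ∅; then 1 ∈ ((S ∪ X) ∩ X) ∪ S but 1 ∉ X ∩ ((X ∖ S) ∪ X).

(⟹) Let x ∈ X ∩ ((X ∖ S) ∪ X). Then either x ∈ X and x ∉ S; or x ∈ S ∩ X. In each case x ∈ ((S ∪ X) ∩ X) ∪ S, so X ∩ ((X ∖ S) ∪ X) ⊆ ((S ∪ X) ∩ X) ∪ S.

Only the forward inclusion holds.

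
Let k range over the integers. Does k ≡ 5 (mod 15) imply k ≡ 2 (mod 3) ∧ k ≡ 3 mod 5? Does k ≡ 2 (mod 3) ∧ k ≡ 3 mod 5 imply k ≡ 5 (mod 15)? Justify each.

Both directions fail.

Forward direction. This fails: k = 5 gives 5 ≡ 5 (mod 15) but 5 ≡ 0 (mod 5), so the conjunction on the right does not hold.

Converse. This fails: k = 8 satisfies both congruences on the right (8 ≡ 2 mod 3 and 8 ≡ 3 mod 5) yet 8 ≡ 8 (mod 15), not 5.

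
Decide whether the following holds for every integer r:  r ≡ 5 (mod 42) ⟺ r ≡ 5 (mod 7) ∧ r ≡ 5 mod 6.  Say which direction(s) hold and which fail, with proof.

Forward direction. Suppose r ≡ 5 (mod 42); write r = 42j + 5. Since 7 ∣ 42, reducing mod 7 gives r ≡ 5 (mod 7); since 6 ∣ 42, reducing mod 6 gives r ≡ 5 (mod 6).

Converse. If r ≡ 5 (mod 7) and r ≡ 5 (mod 6), then by the Chinese remainder theorem r ≡ 5 (mod 42). This is exactly r ≡ 5 (mod 42).

Both directions hold.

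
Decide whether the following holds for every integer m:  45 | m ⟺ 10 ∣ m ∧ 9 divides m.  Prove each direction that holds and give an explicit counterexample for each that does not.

(⇒) This fails: take m = 45. Certainly 45 ∣ 45, but 10 ∤ 45.

(⇐) Suppose 10 ∣ m and 9 ∣ m. Any common multiple of 10 and 9 is a multiple of their lcm; here gcd(10, 9) = 1, so lcm(10, 9) = 10·9 = 90, so 90 ∣ m. Since 45 ∣ 90, it follows that 45 ∣ m.

The forward direction fails; the converse holds.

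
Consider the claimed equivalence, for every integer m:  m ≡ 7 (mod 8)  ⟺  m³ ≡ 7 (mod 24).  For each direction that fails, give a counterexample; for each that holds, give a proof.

Only the converse holds.

Forward direction. This fails: take m = 15. Then 15 ≡ 7 (mod 8), but 15³ = 3375 ≡ 15 (mod 24), not 7.

Converse. The residues r modulo 24 with r³ ≡ 7 (mod 24) are exactly {7}, and each is ≡ 7 (mod 8).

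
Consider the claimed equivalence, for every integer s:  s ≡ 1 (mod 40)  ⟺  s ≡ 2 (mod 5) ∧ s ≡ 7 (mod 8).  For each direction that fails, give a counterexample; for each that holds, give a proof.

Neither implication holds.

(⇒) This fails: s = 1 gives 1 ≡ 1 (mod 40) but 1 ≡ 1 (mod 5), so the conjunction on the right does not hold.

(⇐) This fails: s = 7 satisfies both congruences on the right (7 ≡ 2 mod 5 and 7 ≡ 7 mod 8) yet 7 ≡ 7 (mod 40), not 1.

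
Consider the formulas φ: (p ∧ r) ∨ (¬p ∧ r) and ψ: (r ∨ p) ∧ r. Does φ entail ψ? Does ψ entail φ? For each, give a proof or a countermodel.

Both directions hold.

(⟹) Assume the antecedent. If r is true, (r ∨ p) ∧ r reduces to true regardless of the other variables. If r is false, the antecedent cannot hold. Either way (r ∨ p) ∧ r holds.

(⟸) Assume the antecedent. If r is true, (p ∧ r) ∨ (¬p ∧ r) reduces to true regardless of the other variables. If r is false, the antecedent cannot hold. Either way (p ∧ r) ∨ (¬p ∧ r) holds.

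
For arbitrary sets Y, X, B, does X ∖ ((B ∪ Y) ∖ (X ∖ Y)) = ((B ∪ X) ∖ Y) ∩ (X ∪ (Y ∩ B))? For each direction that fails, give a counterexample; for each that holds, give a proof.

Both inclusions hold.

(⟸) Let x ∈ ((B ∪ X) ∖ Y) ∩ (X ∪ (Y ∩ B)). Then either x ∈ X and x ∉ Y, B; or x ∈ X ∩ B and x ∉ Y. In each case x ∈ X ∖ ((B ∪ Y) ∖ (X ∖ Y)), so ((B ∪ X) ∖ Y) ∩ (X ∪ (Y ∩ B)) ⊆ X ∖ ((B ∪ Y) ∖ (X ∖ Y)).

(⟹) Let x ∈ X ∖ ((B ∪ Y) ∖ (X ∖ Y)). Then either x ∈ X and x ∉ Y, B; or x ∈ X ∩ B and x ∉ Y. In each case x ∈ ((B ∪ X) ∖ Y) ∩ (X ∪ (Y ∩ B)), so X ∖ ((B ∪ Y) ∖ (X ∖ Y)) ⊆ ((B ∪ X) ∖ Y) ∩ (X ∪ (Y ∩ B)).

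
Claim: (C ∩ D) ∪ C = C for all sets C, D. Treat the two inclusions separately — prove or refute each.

(⟹) Let x ∈ (C ∩ D) ∪ C. Then either x ∈ C and x ∉ D; or x ∈ C ∩ D. In each case x ∈ C, so (C ∩ D) ∪ C ⊆ C.

(⟸) Let x ∈ C. Then either x ∈ C and x ∉ D; or x ∈ C ∩ D. In each case x ∈ (C ∩ D) ∪ C, so C ⊆ (C ∩ D) ∪ C.

The two sets are equal.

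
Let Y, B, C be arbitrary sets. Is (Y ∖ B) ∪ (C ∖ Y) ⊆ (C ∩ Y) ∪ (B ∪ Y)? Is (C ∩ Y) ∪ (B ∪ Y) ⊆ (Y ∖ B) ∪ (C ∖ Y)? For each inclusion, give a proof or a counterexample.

Both inclusions fail.

(⟹) This inclusion fails. Take Y = ∅, B = ∅, C = {1}; then 1 ∈ (Y ∖ B) ∪ (C ∖ Y) but 1 ∉ (C ∩ Y) ∪ (B ∪ Y).

(⟸) This inclusion fails. Take Y = ∅, B = {1}, C = ∅; then 1 ∈ (C ∩ Y) ∪ (B ∪ Y) but 1 ∉ (Y ∖ B) ∪ (C ∖ Y).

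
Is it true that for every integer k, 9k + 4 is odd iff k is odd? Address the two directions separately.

(⟹) Suppose 9k + 4 is odd. Since 9 is odd, 9k and k have the same parity, so 9k + 4 ≡ k + 4 (mod 2). As 4 is even, 9k + 4 is odd exactly when k is odd. Thus k is odd.

(⟸) Conversely, suppose k is odd; write k = 2j + 1. Then 9k + 4 = 9·(2j + 1) + 4 = 2·9j + 13, which is odd.

Both directions hold; the statement is true.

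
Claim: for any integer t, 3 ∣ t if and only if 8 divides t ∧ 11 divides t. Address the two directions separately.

(→) This fails: take t = 3. Certainly 3 ∣ 3, but 8 ∤ 3.

(←) This fails: take t = 88. Both 8 ∣ 88 and 11 ∣ 88, yet 88 is not a multiple of 3 (since 88 = 29·3 + 1), so 3 ∤ 88.

Neither direction holds.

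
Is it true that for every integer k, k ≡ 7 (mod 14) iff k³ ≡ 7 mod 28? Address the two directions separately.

(⇒) fails; (⇐) holds.

(⟹) This fails: take k = 21. Then 21 ≡ 7 (mod 14), but 21³ = 9261 ≡ 21 (mod 28), not 7.

(⟸) Conversely, the residues r modulo 28 with r³ ≡ 7 (mod 28) are exactly {7}, and each is ≡ 7 (mod 14).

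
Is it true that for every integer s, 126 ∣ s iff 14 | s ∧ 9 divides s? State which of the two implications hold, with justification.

(←) Suppose 14 ∣ s and 9 ∣ s. Any common multiple of 14 and 9 is a multiple of their lcm; here gcd(14, 9) = 1, so lcm(14, 9) = 14·9 = 126, so 126 ∣ s.

(→) If 126 ∣ s, write s = 126q. Since 126 = 9·14, s = 14·(9q), so 14 ∣ s; and since 126 = 14·9, s = 9·(14q), so 9 ∣ s.

The biconditional holds.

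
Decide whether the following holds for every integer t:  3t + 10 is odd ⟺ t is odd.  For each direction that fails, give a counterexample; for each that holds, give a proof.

(→) Suppose 3t + 10 is odd. Since 3 is odd, 3t and t have the same parity, so 3t + 10 ≡ t + 10 (mod 2). As 10 is even, 3t + 10 is odd exactly when t is odd. Thus t is odd.

(←) Conversely, suppose t is odd; write t = 2j + 1. Then 3t + 10 = 3·(2j + 1) + 10 = 2·3j + 13, which is odd.

Equivalent; both directions hold.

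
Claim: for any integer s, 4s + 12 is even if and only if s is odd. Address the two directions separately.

Not equivalent: only (⇐) holds.

(⇒) This fails: take s = 4. Then 4s + 12 = 28, which is even, yet s = 4 is even, not odd.

(⇐) Suppose s is odd. Since 4 is even, 4s is even for every s, so 4s + 12 has the same parity as 12, which is even. Hence 4s + 12 is even.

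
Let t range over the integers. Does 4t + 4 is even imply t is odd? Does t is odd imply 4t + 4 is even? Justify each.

Only the reverse direction holds.

(⟸) Suppose t is odd. Since 4 is even, 4t is even for every t, so 4t + 4 has the same parity as 4, which is even. Hence 4t + 4 is even.

(⟹) This fails: take t = 0. Then 4t + 4 = 4, which is even, yet t = 0 is even, not odd.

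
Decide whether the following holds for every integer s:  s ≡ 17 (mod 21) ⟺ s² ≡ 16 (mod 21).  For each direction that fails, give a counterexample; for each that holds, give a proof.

Not equivalent: only (⇒) holds.

[⇒] Suppose s ≡ 17 (mod 21). Write s = 21j + 17. Then (21j + 17)² = 441j² + 714j + 289 = 21(21j² + 34j + 13) + 16, so s² ≡ 16 (mod 21).

[⇐] This fails: take s = 4. Then 4² = 16 ≡ 16 (mod 21), yet 4 ≡ 4 (mod 21), not 17.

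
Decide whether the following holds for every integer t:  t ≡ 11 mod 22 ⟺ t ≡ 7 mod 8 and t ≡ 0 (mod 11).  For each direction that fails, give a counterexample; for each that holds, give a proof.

(⟹) This fails: t = 33 gives 33 ≡ 11 (mod 22) but 33 ≡ 1 (mod 8), so the conjunction on the right does not hold.

(⟸) Conversely, if t ≡ 7 (mod 8) and t ≡ 0 (mod 11), then by the Chinese remainder theorem t ≡ 55 (mod 88). Since 55 ≡ 11 (mod 22) and 22 ∣ 88, we get t ≡ 11 (mod 22).

Not equivalent: only (⇐) holds.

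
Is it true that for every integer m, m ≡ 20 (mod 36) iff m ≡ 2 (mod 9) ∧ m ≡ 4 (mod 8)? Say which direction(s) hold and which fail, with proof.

Only the converse holds.

(→) This fails: m = 56 gives 56 ≡ 20 (mod 36) but 56 ≡ 0 (mod 8), so the conjunction on the right does not hold.

(←) Conversely, if m ≡ 2 (mod 9) and m ≡ 4 (mod 8), then by the Chinese remainder theorem m ≡ 20 (mod 72). Since 20 ≡ 20 (mod 36) and 36 ∣ 72, we get m ≡ 20 (mod 36).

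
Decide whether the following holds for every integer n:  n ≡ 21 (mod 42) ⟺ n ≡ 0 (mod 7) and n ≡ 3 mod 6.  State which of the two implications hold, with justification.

[⇐] If n ≡ 0 (mod 7) and n ≡ 3 (mod 6), then by the Chinese remainder theorem n ≡ 21 (mod 42). This is exactly n ≡ 21 (mod 42).

[⇒] Suppose n ≡ 21 (mod 42); write n = 42j + 21. Since 7 ∣ 42, reducing mod 7 gives n ≡ 21 ≡ 0 (mod 7); since 6 ∣ 42, reducing mod 6 gives n ≡ 21 ≡ 3 (mod 6).

Both directions hold; the statement is true.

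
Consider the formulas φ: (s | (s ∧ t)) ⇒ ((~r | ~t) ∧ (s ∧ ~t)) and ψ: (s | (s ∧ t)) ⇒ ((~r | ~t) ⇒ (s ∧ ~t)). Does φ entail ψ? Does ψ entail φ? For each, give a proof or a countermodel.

(⇒) holds; (⇐) fails.

[⇒] Assume the antecedent. If t is true, the antecedent forces (t = T, r = F, s = F) or (t = T, r = T, s = F), and the consequent holds there. If t is false, the consequent reduces to true regardless of the other variables. Either way the consequent holds.

[⇐] This fails. Under t = T, r = T, s = T, the left side is false but the right side is true.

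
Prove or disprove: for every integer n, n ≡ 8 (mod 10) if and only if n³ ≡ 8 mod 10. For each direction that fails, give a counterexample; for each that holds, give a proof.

(→) This fails: take n = 8. Then 8 ≡ 8 (mod 10), but 8³ = 512 ≡ 2 (mod 10), not 8.

(←) This fails: take n = 2. Then 2³ = 8 ≡ 8 (mod 10), yet 2 ≡ 2 (mod 10), not 8.

(⇒) fails and (⇐) fails.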